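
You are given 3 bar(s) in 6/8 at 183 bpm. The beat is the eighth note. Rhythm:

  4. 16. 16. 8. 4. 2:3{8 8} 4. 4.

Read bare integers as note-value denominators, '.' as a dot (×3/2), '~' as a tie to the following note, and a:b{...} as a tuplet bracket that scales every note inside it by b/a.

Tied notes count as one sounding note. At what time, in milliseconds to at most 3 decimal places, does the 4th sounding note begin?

1. 0.0ms @ 0 + 983.607ms (3)
2. 983.607ms @ 3 + 245.902ms (3/4)
3. 1229.508ms @ 15/4 + 245.902ms (3/4)
4. 1475.41ms @ 9/2 + 491.803ms (3/2)
5. 1967.213ms @ 6 + 983.607ms (3)
6. 2950.82ms @ 9 + 491.803ms (3/2)
7. 3442.623ms @ 21/2 + 491.803ms (3/2)
8. 3934.426ms @ 12 + 983.607ms (3)
9. 4918.033ms @ 15 + 983.607ms (3)

note 4 onset = 9/2b = 1475.41ms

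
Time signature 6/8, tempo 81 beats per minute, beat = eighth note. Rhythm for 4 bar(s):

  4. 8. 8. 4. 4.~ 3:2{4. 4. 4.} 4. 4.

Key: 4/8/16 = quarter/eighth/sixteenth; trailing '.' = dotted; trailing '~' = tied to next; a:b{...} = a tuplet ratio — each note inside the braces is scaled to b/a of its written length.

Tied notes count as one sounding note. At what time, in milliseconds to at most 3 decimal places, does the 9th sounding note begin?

1. 0.0ms @ 0 + 2222.222ms (3)
2. 2222.222ms @ 3 + 1111.111ms (3/2)
3. 3333.333ms @ 9/2 + 1111.111ms (3/2)
4. 4444.444ms @ 6 + 2222.222ms (3)
5. 6666.667ms @ 9 + 3703.704ms (5)
6. 10370.37ms @ 14 + 1481.481ms (2)
7. 11851.852ms @ 16 + 1481.481ms (2)
8. 13333.333ms @ 18 + 2222.222ms (3)
9. 15555.556ms @ 21 + 2222.222ms (3)

note 9 onset = 21b = 15555.556ms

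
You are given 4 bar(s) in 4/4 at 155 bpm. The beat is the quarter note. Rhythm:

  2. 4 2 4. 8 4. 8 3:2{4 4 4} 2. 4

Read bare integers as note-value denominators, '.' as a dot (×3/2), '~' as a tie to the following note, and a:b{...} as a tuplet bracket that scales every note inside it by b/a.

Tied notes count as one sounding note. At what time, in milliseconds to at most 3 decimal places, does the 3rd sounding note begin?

1. 0.0ms @ 0 + 1161.29ms (3)
2. 1161.29ms @ 3 + 387.097ms (1)
3. 1548.387ms @ 4 + 774.194ms (2)
4. 2322.581ms @ 6 + 580.645ms (3/2)
5. 2903.226ms @ 15/2 + 193.548ms (1/2)
6. 3096.774ms @ 8 + 580.645ms (3/2)
7. 3677.419ms @ 19/2 + 193.548ms (1/2)
8. 3870.968ms @ 10 + 258.065ms (2/3)
9. 4129.032ms @ 32/3 + 258.065ms (2/3)
10. 4387.097ms @ 34/3 + 258.065ms (2/3)
11. 4645.161ms @ 12 + 1161.29ms (3)
12. 5806.452ms @ 15 + 387.097ms (1)

note 3 onset = 4b = 1548.387ms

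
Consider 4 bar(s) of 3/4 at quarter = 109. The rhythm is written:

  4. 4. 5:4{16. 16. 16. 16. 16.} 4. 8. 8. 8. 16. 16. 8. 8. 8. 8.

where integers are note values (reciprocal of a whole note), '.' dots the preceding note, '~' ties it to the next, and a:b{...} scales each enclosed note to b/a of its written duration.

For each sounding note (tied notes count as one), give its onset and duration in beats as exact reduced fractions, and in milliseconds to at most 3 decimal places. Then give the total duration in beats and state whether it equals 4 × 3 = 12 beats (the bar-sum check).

1) 0.0ms=0b +825.688ms=3/2b
2) 825.688ms=3/2b +825.688ms=3/2b
3) 1651.376ms=3b +165.138ms=3/10b
4) 1816.514ms=33/10b +165.138ms=3/10b
5) 1981.651ms=18/5b +165.138ms=3/10b
6) 2146.789ms=39/10b +165.138ms=3/10b
7) 2311.927ms=21/5b +165.138ms=3/10b
8) 2477.064ms=9/2b +825.688ms=3/2b
9) 3302.752ms=6b +412.844ms=3/4b
10) 3715.596ms=27/4b +412.844ms=3/4b
11) 4128.44ms=15/2b +412.844ms=3/4b
12) 4541.284ms=33/4b +206.422ms=3/8b
13) 4747.706ms=69/8b +206.422ms=3/8b
14) 4954.128ms=9b +412.844ms=3/4b
15) 5366.972ms=39/4b +412.844ms=3/4b
16) 5779.817ms=21/2b +412.844ms=3/4b
17) 6192.661ms=45/4b +412.844ms=3/4b
Σ=12b of 12 (109bpm 3/4) — PASS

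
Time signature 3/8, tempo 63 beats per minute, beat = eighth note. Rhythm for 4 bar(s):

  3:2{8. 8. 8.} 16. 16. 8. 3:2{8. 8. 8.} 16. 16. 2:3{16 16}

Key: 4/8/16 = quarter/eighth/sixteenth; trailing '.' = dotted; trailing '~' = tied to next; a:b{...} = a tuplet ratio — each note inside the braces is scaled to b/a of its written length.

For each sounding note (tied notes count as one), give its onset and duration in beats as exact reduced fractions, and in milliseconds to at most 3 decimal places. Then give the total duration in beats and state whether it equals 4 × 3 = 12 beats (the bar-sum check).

1) 0.0ms=0b +952.381ms=1b
2) 952.381ms=1b +952.381ms=1b
3) 1904.762ms=2b +952.381ms=1b
4) 2857.143ms=3b +714.286ms=3/4b
5) 3571.429ms=15/4b +714.286ms=3/4b
6) 4285.714ms=9/2b +1428.571ms=3/2b
7) 5714.286ms=6b +952.381ms=1b
8) 6666.667ms=7b +952.381ms=1b
9) 7619.048ms=8b +952.381ms=1b
10) 8571.429ms=9b +714.286ms=3/4b
11) 9285.714ms=39/4b +714.286ms=3/4b
12) 10000.0ms=21/2b +714.286ms=3/4b
13) 10714.286ms=45/4b +714.286ms=3/4b
Σ=12b of 12 (63bpm 3/8) — PASS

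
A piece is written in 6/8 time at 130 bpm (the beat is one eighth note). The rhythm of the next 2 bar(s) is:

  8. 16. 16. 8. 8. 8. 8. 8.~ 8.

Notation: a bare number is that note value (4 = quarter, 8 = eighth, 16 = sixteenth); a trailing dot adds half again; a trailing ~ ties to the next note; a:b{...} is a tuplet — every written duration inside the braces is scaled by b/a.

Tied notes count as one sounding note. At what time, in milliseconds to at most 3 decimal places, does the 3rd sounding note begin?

note 3 onset = 9/4b = 1038.462ms

1. 0.0ms @ 0 + 692.308ms (3/2)
2. 692.308ms @ 3/2 + 346.154ms (3/4)
3. 1038.462ms @ 9/4 + 346.154ms (3/4)
4. 1384.615ms @ 3 + 692.308ms (3/2)
5. 2076.923ms @ 9/2 + 692.308ms (3/2)
6. 2769.231ms @ 6 + 692.308ms (3/2)
7. 3461.538ms @ 15/2 + 692.308ms (3/2)
8. 4153.846ms @ 9 + 1384.615ms (3)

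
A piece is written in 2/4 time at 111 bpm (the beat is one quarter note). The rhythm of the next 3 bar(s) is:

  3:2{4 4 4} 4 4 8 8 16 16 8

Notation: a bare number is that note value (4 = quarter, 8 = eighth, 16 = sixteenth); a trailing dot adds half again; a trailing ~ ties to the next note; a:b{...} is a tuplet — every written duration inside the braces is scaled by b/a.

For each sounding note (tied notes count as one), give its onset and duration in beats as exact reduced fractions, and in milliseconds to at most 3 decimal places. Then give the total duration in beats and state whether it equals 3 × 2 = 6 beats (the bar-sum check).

1) 0.0ms=0b +360.36ms=2/3b
2) 360.36ms=2/3b +360.36ms=2/3b
3) 720.721ms=4/3b +360.36ms=2/3b
4) 1081.081ms=2b +540.541ms=1b
5) 1621.622ms=3b +540.541ms=1b
6) 2162.162ms=4b +270.27ms=1/2b
7) 2432.432ms=9/2b +270.27ms=1/2b
8) 2702.703ms=5b +135.135ms=1/4b
9) 2837.838ms=21/4b +135.135ms=1/4b
10) 2972.973ms=11/2b +270.27ms=1/2b
Σ=6b of 6 (111bpm 2/4) — PASS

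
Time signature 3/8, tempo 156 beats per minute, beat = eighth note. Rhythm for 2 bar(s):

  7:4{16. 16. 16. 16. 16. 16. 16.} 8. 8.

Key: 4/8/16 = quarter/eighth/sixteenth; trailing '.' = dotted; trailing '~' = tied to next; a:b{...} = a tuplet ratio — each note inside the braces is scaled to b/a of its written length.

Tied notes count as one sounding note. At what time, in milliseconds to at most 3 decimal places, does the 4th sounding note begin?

note 4 onset = 9/7b = 494.505ms

1. 0.0ms @ 0 + 164.835ms (3/7)
2. 164.835ms @ 3/7 + 164.835ms (3/7)
3. 329.67ms @ 6/7 + 164.835ms (3/7)
4. 494.505ms @ 9/7 + 164.835ms (3/7)
5. 659.341ms @ 12/7 + 164.835ms (3/7)
6. 824.176ms @ 15/7 + 164.835ms (3/7)
7. 989.011ms @ 18/7 + 164.835ms (3/7)
8. 1153.846ms @ 3 + 576.923ms (3/2)
9. 1730.769ms @ 9/2 + 576.923ms (3/2)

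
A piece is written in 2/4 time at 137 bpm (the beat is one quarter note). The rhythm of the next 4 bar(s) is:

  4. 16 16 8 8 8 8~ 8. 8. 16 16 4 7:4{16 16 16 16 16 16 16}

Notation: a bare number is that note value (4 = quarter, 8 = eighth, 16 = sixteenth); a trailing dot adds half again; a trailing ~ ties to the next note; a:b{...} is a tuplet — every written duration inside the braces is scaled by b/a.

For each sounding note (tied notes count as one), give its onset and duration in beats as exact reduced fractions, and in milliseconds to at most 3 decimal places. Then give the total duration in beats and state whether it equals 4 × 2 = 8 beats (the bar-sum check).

1) 0.0ms=0b +656.934ms=3/2b
2) 656.934ms=3/2b +109.489ms=1/4b
3) 766.423ms=7/4b +109.489ms=1/4b
4) 875.912ms=2b +218.978ms=1/2b
5) 1094.891ms=5/2b +218.978ms=1/2b
6) 1313.869ms=3b +218.978ms=1/2b
7) 1532.847ms=7/2b +547.445ms=5/4b
8) 2080.292ms=19/4b +328.467ms=3/4b
9) 2408.759ms=11/2b +109.489ms=1/4b
10) 2518.248ms=23/4b +109.489ms=1/4b
11) 2627.737ms=6b +437.956ms=1b
12) 3065.693ms=7b +62.565ms=1/7b
13) 3128.259ms=50/7b +62.565ms=1/7b
14) 3190.824ms=51/7b +62.565ms=1/7b
15) 3253.389ms=52/7b +62.565ms=1/7b
16) 3315.954ms=53/7b +62.565ms=1/7b
17) 3378.519ms=54/7b +62.565ms=1/7b
18) 3441.084ms=55/7b +62.565ms=1/7b
Σ=8b of 8 (137bpm 2/4) — PASS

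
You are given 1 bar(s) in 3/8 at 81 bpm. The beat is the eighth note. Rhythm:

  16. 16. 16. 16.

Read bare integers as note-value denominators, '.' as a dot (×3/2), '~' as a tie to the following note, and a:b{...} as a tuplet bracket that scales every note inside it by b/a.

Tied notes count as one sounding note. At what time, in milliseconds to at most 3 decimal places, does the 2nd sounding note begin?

note 2 onset = 3/4b = 555.556ms

1. 0.0ms @ 0 + 555.556ms (3/4)
2. 555.556ms @ 3/4 + 555.556ms (3/4)
3. 1111.111ms @ 3/2 + 555.556ms (3/4)
4. 1666.667ms @ 9/4 + 555.556ms (3/4)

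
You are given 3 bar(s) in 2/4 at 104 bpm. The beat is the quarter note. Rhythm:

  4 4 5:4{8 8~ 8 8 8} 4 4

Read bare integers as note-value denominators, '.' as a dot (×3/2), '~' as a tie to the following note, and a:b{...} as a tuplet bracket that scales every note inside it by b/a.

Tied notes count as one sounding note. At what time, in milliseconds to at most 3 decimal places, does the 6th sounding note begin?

1. 0.0ms @ 0 + 576.923ms (1)
2. 576.923ms @ 1 + 576.923ms (1)
3. 1153.846ms @ 2 + 230.769ms (2/5)
4. 1384.615ms @ 12/5 + 461.538ms (4/5)
5. 1846.154ms @ 16/5 + 230.769ms (2/5)
6. 2076.923ms @ 18/5 + 230.769ms (2/5)
7. 2307.692ms @ 4 + 576.923ms (1)
8. 2884.615ms @ 5 + 576.923ms (1)

note 6 onset = 18/5b = 2076.923ms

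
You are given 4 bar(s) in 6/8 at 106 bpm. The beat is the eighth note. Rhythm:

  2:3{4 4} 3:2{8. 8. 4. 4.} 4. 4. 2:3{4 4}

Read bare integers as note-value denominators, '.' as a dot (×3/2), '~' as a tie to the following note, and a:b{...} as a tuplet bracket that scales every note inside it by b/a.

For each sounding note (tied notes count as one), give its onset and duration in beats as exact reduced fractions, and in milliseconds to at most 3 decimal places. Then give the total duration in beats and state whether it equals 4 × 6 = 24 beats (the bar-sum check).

1) 0.0ms=0b +1698.113ms=3b
2) 1698.113ms=3b +1698.113ms=3b
3) 3396.226ms=6b +566.038ms=1b
4) 3962.264ms=7b +566.038ms=1b
5) 4528.302ms=8b +1132.075ms=2b
6) 5660.377ms=10b +1132.075ms=2b
7) 6792.453ms=12b +1698.113ms=3b
8) 8490.566ms=15b +1698.113ms=3b
9) 10188.679ms=18b +1698.113ms=3b
10) 11886.792ms=21b +1698.113ms=3b
Σ=24b of 24 (106bpm 6/8) — PASS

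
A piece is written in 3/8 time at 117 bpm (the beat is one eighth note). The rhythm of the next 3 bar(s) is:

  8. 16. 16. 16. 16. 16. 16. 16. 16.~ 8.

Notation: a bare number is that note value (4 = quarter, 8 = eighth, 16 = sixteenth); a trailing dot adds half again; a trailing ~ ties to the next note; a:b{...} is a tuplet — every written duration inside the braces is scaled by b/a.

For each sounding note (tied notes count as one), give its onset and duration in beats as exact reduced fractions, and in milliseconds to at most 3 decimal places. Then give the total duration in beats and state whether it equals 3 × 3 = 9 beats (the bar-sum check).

1) 0.0ms=0b +769.231ms=3/2b
2) 769.231ms=3/2b +384.615ms=3/4b
3) 1153.846ms=9/4b +384.615ms=3/4b
4) 1538.462ms=3b +384.615ms=3/4b
5) 1923.077ms=15/4b +384.615ms=3/4b
6) 2307.692ms=9/2b +384.615ms=3/4b
7) 2692.308ms=21/4b +384.615ms=3/4b
8) 3076.923ms=6b +384.615ms=3/4b
9) 3461.538ms=27/4b +1153.846ms=9/4b
Σ=9b of 9 (117bpm 3/8) — PASS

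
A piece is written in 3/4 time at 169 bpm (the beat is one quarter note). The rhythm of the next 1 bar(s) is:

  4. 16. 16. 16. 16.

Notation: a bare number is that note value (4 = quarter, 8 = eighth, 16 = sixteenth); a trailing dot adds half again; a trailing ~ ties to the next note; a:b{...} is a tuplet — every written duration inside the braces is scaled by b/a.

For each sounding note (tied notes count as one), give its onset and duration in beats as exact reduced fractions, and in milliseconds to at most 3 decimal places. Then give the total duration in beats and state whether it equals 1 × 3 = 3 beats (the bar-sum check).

1) 0.0ms=0b +532.544ms=3/2b
2) 532.544ms=3/2b +133.136ms=3/8b
3) 665.68ms=15/8b +133.136ms=3/8b
4) 798.817ms=9/4b +133.136ms=3/8b
5) 931.953ms=21/8b +133.136ms=3/8b
Σ=3b of 3 (169bpm 3/4) — PASS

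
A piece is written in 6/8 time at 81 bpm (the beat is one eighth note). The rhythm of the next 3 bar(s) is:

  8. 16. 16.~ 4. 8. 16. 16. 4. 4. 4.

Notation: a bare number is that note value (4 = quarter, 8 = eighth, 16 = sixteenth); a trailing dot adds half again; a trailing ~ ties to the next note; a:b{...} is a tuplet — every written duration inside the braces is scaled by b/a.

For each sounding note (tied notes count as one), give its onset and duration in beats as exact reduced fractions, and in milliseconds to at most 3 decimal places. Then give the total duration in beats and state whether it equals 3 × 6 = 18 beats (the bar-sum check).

1) 0.0ms=0b +1111.111ms=3/2b
2) 1111.111ms=3/2b +555.556ms=3/4b
3) 1666.667ms=9/4b +2777.778ms=15/4b
4) 4444.444ms=6b +1111.111ms=3/2b
5) 5555.556ms=15/2b +555.556ms=3/4b
6) 6111.111ms=33/4b +555.556ms=3/4b
7) 6666.667ms=9b +2222.222ms=3b
8) 8888.889ms=12b +2222.222ms=3b
9) 11111.111ms=15b +2222.222ms=3b
Σ=18b of 18 (81bpm 6/8) — PASS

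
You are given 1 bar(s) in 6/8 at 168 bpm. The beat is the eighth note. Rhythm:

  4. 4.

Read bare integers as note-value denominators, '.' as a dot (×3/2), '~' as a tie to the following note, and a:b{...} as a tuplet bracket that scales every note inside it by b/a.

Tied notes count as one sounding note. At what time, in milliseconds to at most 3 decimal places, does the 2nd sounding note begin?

note 2 onset = 3b = 1071.429ms

1. 0.0ms @ 0 + 1071.429ms (3)
2. 1071.429ms @ 3 + 1071.429ms (3)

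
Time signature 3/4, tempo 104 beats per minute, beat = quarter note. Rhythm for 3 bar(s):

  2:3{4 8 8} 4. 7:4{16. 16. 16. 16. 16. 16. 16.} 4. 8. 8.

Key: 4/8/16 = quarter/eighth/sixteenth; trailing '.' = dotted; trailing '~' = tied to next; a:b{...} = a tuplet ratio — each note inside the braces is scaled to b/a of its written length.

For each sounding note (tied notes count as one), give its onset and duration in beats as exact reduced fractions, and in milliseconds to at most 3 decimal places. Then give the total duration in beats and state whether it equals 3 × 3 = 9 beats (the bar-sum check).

1) 0.0ms=0b +865.385ms=3/2b
2) 865.385ms=3/2b +432.692ms=3/4b
3) 1298.077ms=9/4b +432.692ms=3/4b
4) 1730.769ms=3b +865.385ms=3/2b
5) 2596.154ms=9/2b +123.626ms=3/14b
6) 2719.78ms=33/7b +123.626ms=3/14b
7) 2843.407ms=69/14b +123.626ms=3/14b
8) 2967.033ms=36/7b +123.626ms=3/14b
9) 3090.659ms=75/14b +123.626ms=3/14b
10) 3214.286ms=39/7b +123.626ms=3/14b
11) 3337.912ms=81/14b +123.626ms=3/14b
12) 3461.538ms=6b +865.385ms=3/2b
13) 4326.923ms=15/2b +432.692ms=3/4b
14) 4759.615ms=33/4b +432.692ms=3/4b
Σ=9b of 9 (104bpm 3/4) — PASS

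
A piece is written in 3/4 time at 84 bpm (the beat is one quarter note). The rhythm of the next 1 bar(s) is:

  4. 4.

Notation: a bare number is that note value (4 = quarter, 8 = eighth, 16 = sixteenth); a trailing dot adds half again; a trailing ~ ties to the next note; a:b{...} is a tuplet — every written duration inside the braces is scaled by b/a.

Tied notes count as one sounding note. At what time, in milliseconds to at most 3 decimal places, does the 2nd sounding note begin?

1. 0.0ms @ 0 + 1071.429ms (3/2)
2. 1071.429ms @ 3/2 + 1071.429ms (3/2)

note 2 onset = 3/2b = 1071.429ms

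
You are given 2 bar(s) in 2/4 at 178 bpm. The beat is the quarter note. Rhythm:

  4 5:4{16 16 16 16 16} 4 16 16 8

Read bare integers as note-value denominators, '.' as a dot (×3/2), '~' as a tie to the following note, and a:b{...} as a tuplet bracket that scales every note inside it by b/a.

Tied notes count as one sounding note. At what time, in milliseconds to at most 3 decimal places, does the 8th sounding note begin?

note 8 onset = 3b = 1011.236ms

1. 0.0ms @ 0 + 337.079ms (1)
2. 337.079ms @ 1 + 67.416ms (1/5)
3. 404.494ms @ 6/5 + 67.416ms (1/5)
4. 471.91ms @ 7/5 + 67.416ms (1/5)
5. 539.326ms @ 8/5 + 67.416ms (1/5)
6. 606.742ms @ 9/5 + 67.416ms (1/5)
7. 674.157ms @ 2 + 337.079ms (1)
8. 1011.236ms @ 3 + 84.27ms (1/4)
9. 1095.506ms @ 13/4 + 84.27ms (1/4)
10. 1179.775ms @ 7/2 + 168.539ms (1/2)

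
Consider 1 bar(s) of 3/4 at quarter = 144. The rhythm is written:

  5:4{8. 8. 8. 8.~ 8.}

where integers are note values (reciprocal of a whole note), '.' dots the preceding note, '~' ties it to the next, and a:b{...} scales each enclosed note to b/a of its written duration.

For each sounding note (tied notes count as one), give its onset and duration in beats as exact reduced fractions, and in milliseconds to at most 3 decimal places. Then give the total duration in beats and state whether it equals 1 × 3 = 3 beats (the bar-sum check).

1) 0.0ms=0b +250.0ms=3/5b
2) 250.0ms=3/5b +250.0ms=3/5b
3) 500.0ms=6/5b +250.0ms=3/5b
4) 750.0ms=9/5b +500.0ms=6/5b
Σ=3b of 3 (144bpm 3/4) — PASS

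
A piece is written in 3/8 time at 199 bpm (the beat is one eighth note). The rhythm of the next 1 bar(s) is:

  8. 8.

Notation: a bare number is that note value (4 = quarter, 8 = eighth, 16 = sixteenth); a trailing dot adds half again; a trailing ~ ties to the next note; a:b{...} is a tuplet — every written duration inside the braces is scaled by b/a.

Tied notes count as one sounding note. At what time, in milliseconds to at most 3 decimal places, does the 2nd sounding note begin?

1. 0.0ms @ 0 + 452.261ms (3/2)
2. 452.261ms @ 3/2 + 452.261ms (3/2)

note 2 onset = 3/2b = 452.261ms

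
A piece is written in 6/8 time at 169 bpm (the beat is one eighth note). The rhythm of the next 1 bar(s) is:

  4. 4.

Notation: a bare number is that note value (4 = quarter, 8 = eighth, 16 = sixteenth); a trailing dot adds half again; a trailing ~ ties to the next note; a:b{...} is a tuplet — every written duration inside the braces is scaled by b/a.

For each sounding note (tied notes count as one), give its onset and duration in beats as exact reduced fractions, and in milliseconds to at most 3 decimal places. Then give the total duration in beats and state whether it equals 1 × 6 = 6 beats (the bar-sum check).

1) 0.0ms=0b +1065.089ms=3b
2) 1065.089ms=3b +1065.089ms=3b
Σ=6b of 6 (169bpm 6/8) — PASS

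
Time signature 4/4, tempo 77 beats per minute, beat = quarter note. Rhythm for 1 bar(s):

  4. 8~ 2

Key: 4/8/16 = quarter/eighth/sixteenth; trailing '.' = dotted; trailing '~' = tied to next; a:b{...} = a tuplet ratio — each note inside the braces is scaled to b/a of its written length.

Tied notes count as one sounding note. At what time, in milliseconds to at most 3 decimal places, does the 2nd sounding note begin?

1. 0.0ms @ 0 + 1168.831ms (3/2)
2. 1168.831ms @ 3/2 + 1948.052ms (5/2)

note 2 onset = 3/2b = 1168.831ms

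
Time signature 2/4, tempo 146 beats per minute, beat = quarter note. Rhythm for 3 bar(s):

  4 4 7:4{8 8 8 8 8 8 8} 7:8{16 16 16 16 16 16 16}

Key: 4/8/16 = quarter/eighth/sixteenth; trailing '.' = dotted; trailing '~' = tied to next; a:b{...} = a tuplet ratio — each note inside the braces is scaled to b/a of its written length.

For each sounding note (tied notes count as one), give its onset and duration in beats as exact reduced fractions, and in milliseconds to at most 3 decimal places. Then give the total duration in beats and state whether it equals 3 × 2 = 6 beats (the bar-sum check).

1) 0.0ms=0b +410.959ms=1b
2) 410.959ms=1b +410.959ms=1b
3) 821.918ms=2b +117.417ms=2/7b
4) 939.335ms=16/7b +117.417ms=2/7b
5) 1056.751ms=18/7b +117.417ms=2/7b
6) 1174.168ms=20/7b +117.417ms=2/7b
7) 1291.585ms=22/7b +117.417ms=2/7b
8) 1409.002ms=24/7b +117.417ms=2/7b
9) 1526.419ms=26/7b +117.417ms=2/7b
10) 1643.836ms=4b +117.417ms=2/7b
11) 1761.252ms=30/7b +117.417ms=2/7b
12) 1878.669ms=32/7b +117.417ms=2/7b
13) 1996.086ms=34/7b +117.417ms=2/7b
14) 2113.503ms=36/7b +117.417ms=2/7b
15) 2230.92ms=38/7b +117.417ms=2/7b
16) 2348.337ms=40/7b +117.417ms=2/7b
Σ=6b of 6 (146bpm 2/4) — PASS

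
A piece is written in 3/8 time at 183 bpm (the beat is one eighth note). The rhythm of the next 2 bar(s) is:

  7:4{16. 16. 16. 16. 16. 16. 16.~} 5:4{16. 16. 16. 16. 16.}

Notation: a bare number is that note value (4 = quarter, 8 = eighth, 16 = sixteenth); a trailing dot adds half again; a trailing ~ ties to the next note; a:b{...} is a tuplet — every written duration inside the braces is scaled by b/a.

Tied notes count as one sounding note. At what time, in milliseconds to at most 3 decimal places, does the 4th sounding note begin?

1. 0.0ms @ 0 + 140.515ms (3/7)
2. 140.515ms @ 3/7 + 140.515ms (3/7)
3. 281.03ms @ 6/7 + 140.515ms (3/7)
4. 421.546ms @ 9/7 + 140.515ms (3/7)
5. 562.061ms @ 12/7 + 140.515ms (3/7)
6. 702.576ms @ 15/7 + 140.515ms (3/7)
7. 843.091ms @ 18/7 + 337.237ms (36/35)
8. 1180.328ms @ 18/5 + 196.721ms (3/5)
9. 1377.049ms @ 21/5 + 196.721ms (3/5)
10. 1573.77ms @ 24/5 + 196.721ms (3/5)
11. 1770.492ms @ 27/5 + 196.721ms (3/5)

note 4 onset = 9/7b = 421.546ms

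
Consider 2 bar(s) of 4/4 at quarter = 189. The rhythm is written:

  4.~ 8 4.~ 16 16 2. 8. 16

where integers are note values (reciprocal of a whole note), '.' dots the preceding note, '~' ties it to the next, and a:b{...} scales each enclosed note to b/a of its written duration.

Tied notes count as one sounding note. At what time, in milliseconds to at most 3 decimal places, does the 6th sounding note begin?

note 6 onset = 31/4b = 2460.317ms

1. 0.0ms @ 0 + 634.921ms (2)
2. 634.921ms @ 2 + 555.556ms (7/4)
3. 1190.476ms @ 15/4 + 79.365ms (1/4)
4. 1269.841ms @ 4 + 952.381ms (3)
5. 2222.222ms @ 7 + 238.095ms (3/4)
6. 2460.317ms @ 31/4 + 79.365ms (1/4)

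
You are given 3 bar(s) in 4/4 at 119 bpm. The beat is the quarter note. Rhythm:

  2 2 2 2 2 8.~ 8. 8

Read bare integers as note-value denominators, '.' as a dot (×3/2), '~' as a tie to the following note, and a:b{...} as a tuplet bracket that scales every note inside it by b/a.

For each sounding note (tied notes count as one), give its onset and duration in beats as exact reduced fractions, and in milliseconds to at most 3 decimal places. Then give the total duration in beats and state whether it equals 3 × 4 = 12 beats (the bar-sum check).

1) 0.0ms=0b +1008.403ms=2b
2) 1008.403ms=2b +1008.403ms=2b
3) 2016.807ms=4b +1008.403ms=2b
4) 3025.21ms=6b +1008.403ms=2b
5) 4033.613ms=8b +1008.403ms=2b
6) 5042.017ms=10b +756.303ms=3/2b
7) 5798.319ms=23/2b +252.101ms=1/2b
Σ=12b of 12 (119bpm 4/4) — PASS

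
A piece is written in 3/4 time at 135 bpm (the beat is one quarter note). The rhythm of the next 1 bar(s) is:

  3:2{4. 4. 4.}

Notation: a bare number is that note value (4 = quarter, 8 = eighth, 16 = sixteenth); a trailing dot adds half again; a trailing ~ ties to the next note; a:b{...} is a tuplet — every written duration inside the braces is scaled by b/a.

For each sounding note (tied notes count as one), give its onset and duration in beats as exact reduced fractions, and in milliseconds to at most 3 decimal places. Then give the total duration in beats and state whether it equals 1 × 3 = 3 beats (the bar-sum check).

1) 0.0ms=0b +444.444ms=1b
2) 444.444ms=1b +444.444ms=1b
3) 888.889ms=2b +444.444ms=1b
Σ=3b of 3 (135bpm 3/4) — PASS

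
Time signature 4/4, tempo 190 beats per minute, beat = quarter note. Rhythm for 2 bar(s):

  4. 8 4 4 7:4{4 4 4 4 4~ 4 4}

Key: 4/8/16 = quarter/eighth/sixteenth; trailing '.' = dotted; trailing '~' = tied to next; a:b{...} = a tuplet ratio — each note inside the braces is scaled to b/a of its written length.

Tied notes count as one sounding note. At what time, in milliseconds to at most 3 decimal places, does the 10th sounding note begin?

note 10 onset = 52/7b = 2345.865ms

1. 0.0ms @ 0 + 473.684ms (3/2)
2. 473.684ms @ 3/2 + 157.895ms (1/2)
3. 631.579ms @ 2 + 315.789ms (1)
4. 947.368ms @ 3 + 315.789ms (1)
5. 1263.158ms @ 4 + 180.451ms (4/7)
6. 1443.609ms @ 32/7 + 180.451ms (4/7)
7. 1624.06ms @ 36/7 + 180.451ms (4/7)
8. 1804.511ms @ 40/7 + 180.451ms (4/7)
9. 1984.962ms @ 44/7 + 360.902ms (8/7)
10. 2345.865ms @ 52/7 + 180.451ms (4/7)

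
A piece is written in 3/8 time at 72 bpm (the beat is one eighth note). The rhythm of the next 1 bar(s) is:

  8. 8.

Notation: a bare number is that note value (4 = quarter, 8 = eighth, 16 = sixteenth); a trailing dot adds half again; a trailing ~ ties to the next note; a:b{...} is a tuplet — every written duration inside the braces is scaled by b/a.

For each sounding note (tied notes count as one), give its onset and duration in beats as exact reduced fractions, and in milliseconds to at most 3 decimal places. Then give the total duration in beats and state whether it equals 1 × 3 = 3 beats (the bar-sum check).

1) 0.0ms=0b +1250.0ms=3/2b
2) 1250.0ms=3/2b +1250.0ms=3/2b
Σ=3b of 3 (72bpm 3/8) — PASS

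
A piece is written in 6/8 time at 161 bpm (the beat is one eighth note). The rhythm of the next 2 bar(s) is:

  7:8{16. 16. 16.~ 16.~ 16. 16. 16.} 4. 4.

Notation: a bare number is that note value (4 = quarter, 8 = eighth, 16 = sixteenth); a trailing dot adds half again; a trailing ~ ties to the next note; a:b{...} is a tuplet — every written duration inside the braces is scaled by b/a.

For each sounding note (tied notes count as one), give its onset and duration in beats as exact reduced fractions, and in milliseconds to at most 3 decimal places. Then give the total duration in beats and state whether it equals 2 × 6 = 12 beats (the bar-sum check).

1) 0.0ms=0b +319.432ms=6/7b
2) 319.432ms=6/7b +319.432ms=6/7b
3) 638.864ms=12/7b +958.296ms=18/7b
4) 1597.161ms=30/7b +319.432ms=6/7b
5) 1916.593ms=36/7b +319.432ms=6/7b
6) 2236.025ms=6b +1118.012ms=3b
7) 3354.037ms=9b +1118.012ms=3b
Σ=12b of 12 (161bpm 6/8) — PASS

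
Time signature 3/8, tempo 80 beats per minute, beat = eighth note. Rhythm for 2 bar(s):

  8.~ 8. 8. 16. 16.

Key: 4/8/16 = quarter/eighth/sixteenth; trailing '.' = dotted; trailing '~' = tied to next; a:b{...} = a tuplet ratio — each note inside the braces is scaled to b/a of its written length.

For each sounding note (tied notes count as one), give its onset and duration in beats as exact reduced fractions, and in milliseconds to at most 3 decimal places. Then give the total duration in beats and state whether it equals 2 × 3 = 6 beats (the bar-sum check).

1) 0.0ms=0b +2250.0ms=3b
2) 2250.0ms=3b +1125.0ms=3/2b
3) 3375.0ms=9/2b +562.5ms=3/4b
4) 3937.5ms=21/4b +562.5ms=3/4b
Σ=6b of 6 (80bpm 3/8) — PASS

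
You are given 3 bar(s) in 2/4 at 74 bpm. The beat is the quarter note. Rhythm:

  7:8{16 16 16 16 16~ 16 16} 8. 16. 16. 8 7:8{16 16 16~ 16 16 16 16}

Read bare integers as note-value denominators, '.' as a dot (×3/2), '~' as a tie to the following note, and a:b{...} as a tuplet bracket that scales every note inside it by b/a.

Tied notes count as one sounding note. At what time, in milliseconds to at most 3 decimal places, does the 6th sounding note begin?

note 6 onset = 12/7b = 1389.961ms

1. 0.0ms @ 0 + 231.66ms (2/7)
2. 231.66ms @ 2/7 + 231.66ms (2/7)
3. 463.32ms @ 4/7 + 231.66ms (2/7)
4. 694.981ms @ 6/7 + 231.66ms (2/7)
5. 926.641ms @ 8/7 + 463.32ms (4/7)
6. 1389.961ms @ 12/7 + 231.66ms (2/7)
7. 1621.622ms @ 2 + 608.108ms (3/4)
8. 2229.73ms @ 11/4 + 304.054ms (3/8)
9. 2533.784ms @ 25/8 + 304.054ms (3/8)
10. 2837.838ms @ 7/2 + 405.405ms (1/2)
11. 3243.243ms @ 4 + 231.66ms (2/7)
12. 3474.903ms @ 30/7 + 231.66ms (2/7)
13. 3706.564ms @ 32/7 + 463.32ms (4/7)
14. 4169.884ms @ 36/7 + 231.66ms (2/7)
15. 4401.544ms @ 38/7 + 231.66ms (2/7)
16. 4633.205ms @ 40/7 + 231.66ms (2/7)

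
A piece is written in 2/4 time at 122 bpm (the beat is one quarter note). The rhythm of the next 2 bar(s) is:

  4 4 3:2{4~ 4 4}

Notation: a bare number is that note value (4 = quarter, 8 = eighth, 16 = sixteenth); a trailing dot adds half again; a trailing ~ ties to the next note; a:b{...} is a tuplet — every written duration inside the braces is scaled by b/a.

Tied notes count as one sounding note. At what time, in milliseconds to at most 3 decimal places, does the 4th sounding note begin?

1. 0.0ms @ 0 + 491.803ms (1)
2. 491.803ms @ 1 + 491.803ms (1)
3. 983.607ms @ 2 + 655.738ms (4/3)
4. 1639.344ms @ 10/3 + 327.869ms (2/3)

note 4 onset = 10/3b = 1639.344ms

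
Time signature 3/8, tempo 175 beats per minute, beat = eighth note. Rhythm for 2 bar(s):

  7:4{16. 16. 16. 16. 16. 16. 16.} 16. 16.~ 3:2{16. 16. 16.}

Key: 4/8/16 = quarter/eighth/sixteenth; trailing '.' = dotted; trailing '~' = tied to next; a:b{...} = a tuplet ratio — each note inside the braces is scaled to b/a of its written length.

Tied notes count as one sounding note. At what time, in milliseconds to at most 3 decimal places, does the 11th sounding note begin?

1. 0.0ms @ 0 + 146.939ms (3/7)
2. 146.939ms @ 3/7 + 146.939ms (3/7)
3. 293.878ms @ 6/7 + 146.939ms (3/7)
4. 440.816ms @ 9/7 + 146.939ms (3/7)
5. 587.755ms @ 12/7 + 146.939ms (3/7)
6. 734.694ms @ 15/7 + 146.939ms (3/7)
7. 881.633ms @ 18/7 + 146.939ms (3/7)
8. 1028.571ms @ 3 + 257.143ms (3/4)
9. 1285.714ms @ 15/4 + 428.571ms (5/4)
10. 1714.286ms @ 5 + 171.429ms (1/2)
11. 1885.714ms @ 11/2 + 171.429ms (1/2)

note 11 onset = 11/2b = 1885.714ms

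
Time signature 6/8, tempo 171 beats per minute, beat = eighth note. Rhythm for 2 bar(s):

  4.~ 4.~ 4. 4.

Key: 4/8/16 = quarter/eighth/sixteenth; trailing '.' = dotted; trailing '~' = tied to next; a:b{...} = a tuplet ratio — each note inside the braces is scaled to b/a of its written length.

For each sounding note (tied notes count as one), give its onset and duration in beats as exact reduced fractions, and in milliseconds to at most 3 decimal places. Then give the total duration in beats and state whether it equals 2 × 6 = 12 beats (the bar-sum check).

1) 0.0ms=0b +3157.895ms=9b
2) 3157.895ms=9b +1052.632ms=3b
Σ=12b of 12 (171bpm 6/8) — PASS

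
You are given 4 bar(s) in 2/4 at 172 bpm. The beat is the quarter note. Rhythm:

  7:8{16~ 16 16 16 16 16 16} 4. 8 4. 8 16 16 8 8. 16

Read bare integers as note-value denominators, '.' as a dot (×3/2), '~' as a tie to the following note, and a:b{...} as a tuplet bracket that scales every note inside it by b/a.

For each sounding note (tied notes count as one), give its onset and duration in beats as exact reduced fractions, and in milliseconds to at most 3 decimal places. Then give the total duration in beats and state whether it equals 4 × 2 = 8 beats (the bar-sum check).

1) 0.0ms=0b +199.336ms=4/7b
2) 199.336ms=4/7b +99.668ms=2/7b
3) 299.003ms=6/7b +99.668ms=2/7b
4) 398.671ms=8/7b +99.668ms=2/7b
5) 498.339ms=10/7b +99.668ms=2/7b
6) 598.007ms=12/7b +99.668ms=2/7b
7) 697.674ms=2b +523.256ms=3/2b
8) 1220.93ms=7/2b +174.419ms=1/2b
9) 1395.349ms=4b +523.256ms=3/2b
10) 1918.605ms=11/2b +174.419ms=1/2b
11) 2093.023ms=6b +87.209ms=1/4b
12) 2180.233ms=25/4b +87.209ms=1/4b
13) 2267.442ms=13/2b +174.419ms=1/2b
14) 2441.86ms=7b +261.628ms=3/4b
15) 2703.488ms=31/4b +87.209ms=1/4b
Σ=8b of 8 (172bpm 2/4) — PASS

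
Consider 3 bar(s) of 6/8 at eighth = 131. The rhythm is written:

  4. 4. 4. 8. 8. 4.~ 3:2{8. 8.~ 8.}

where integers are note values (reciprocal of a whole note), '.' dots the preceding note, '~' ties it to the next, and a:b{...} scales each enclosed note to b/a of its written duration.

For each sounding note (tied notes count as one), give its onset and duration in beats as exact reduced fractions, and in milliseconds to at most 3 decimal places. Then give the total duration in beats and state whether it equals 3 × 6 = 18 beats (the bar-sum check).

1) 0.0ms=0b +1374.046ms=3b
2) 1374.046ms=3b +1374.046ms=3b
3) 2748.092ms=6b +1374.046ms=3b
4) 4122.137ms=9b +687.023ms=3/2b
5) 4809.16ms=21/2b +687.023ms=3/2b
6) 5496.183ms=12b +1832.061ms=4b
7) 7328.244ms=16b +916.031ms=2b
Σ=18b of 18 (131bpm 6/8) — PASS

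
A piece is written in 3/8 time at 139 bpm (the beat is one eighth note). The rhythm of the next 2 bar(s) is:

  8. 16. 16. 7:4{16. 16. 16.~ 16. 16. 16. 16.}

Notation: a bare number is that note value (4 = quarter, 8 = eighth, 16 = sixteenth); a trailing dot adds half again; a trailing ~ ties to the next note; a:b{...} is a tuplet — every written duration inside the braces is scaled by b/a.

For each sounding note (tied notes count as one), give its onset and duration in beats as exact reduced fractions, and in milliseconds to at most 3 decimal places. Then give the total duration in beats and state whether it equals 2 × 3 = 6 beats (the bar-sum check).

1) 0.0ms=0b +647.482ms=3/2b
2) 647.482ms=3/2b +323.741ms=3/4b
3) 971.223ms=9/4b +323.741ms=3/4b
4) 1294.964ms=3b +184.995ms=3/7b
5) 1479.959ms=24/7b +184.995ms=3/7b
6) 1664.954ms=27/7b +369.99ms=6/7b
7) 2034.943ms=33/7b +184.995ms=3/7b
8) 2219.938ms=36/7b +184.995ms=3/7b
9) 2404.933ms=39/7b +184.995ms=3/7b
Σ=6b of 6 (139bpm 3/8) — PASS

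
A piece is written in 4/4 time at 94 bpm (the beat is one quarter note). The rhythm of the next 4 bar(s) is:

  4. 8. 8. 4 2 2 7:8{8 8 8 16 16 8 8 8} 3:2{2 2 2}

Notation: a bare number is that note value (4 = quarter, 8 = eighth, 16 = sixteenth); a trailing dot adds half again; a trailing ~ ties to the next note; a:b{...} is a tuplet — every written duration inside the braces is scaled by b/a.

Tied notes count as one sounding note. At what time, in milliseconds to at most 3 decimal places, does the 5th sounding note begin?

1. 0.0ms @ 0 + 957.447ms (3/2)
2. 957.447ms @ 3/2 + 478.723ms (3/4)
3. 1436.17ms @ 9/4 + 478.723ms (3/4)
4. 1914.894ms @ 3 + 638.298ms (1)
5. 2553.191ms @ 4 + 1276.596ms (2)
6. 3829.787ms @ 6 + 1276.596ms (2)
7. 5106.383ms @ 8 + 364.742ms (4/7)
8. 5471.125ms @ 60/7 + 364.742ms (4/7)
9. 5835.866ms @ 64/7 + 364.742ms (4/7)
10. 6200.608ms @ 68/7 + 182.371ms (2/7)
11. 6382.979ms @ 10 + 182.371ms (2/7)
12. 6565.35ms @ 72/7 + 364.742ms (4/7)
13. 6930.091ms @ 76/7 + 364.742ms (4/7)
14. 7294.833ms @ 80/7 + 364.742ms (4/7)
15. 7659.574ms @ 12 + 851.064ms (4/3)
16. 8510.638ms @ 40/3 + 851.064ms (4/3)
17. 9361.702ms @ 44/3 + 851.064ms (4/3)

note 5 onset = 4b = 2553.191ms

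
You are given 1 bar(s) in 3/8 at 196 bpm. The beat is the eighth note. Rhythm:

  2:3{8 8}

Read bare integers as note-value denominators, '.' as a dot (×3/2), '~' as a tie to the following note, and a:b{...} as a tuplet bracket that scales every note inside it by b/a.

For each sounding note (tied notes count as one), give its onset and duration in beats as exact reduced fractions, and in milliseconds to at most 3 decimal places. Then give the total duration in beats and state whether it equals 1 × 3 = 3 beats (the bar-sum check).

1) 0.0ms=0b +459.184ms=3/2b
2) 459.184ms=3/2b +459.184ms=3/2b
Σ=3b of 3 (196bpm 3/8) — PASS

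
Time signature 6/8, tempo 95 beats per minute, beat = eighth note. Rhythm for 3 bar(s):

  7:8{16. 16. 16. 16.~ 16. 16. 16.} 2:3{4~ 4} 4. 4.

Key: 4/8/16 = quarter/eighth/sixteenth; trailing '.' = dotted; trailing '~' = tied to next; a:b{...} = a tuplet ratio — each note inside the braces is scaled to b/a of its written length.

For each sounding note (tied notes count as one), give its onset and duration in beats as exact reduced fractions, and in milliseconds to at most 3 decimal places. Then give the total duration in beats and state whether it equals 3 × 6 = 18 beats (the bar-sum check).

1) 0.0ms=0b +541.353ms=6/7b
2) 541.353ms=6/7b +541.353ms=6/7b
3) 1082.707ms=12/7b +541.353ms=6/7b
4) 1624.06ms=18/7b +1082.707ms=12/7b
5) 2706.767ms=30/7b +541.353ms=6/7b
6) 3248.12ms=36/7b +541.353ms=6/7b
7) 3789.474ms=6b +3789.474ms=6b
8) 7578.947ms=12b +1894.737ms=3b
9) 9473.684ms=15b +1894.737ms=3b
Σ=18b of 18 (95bpm 6/8) — PASS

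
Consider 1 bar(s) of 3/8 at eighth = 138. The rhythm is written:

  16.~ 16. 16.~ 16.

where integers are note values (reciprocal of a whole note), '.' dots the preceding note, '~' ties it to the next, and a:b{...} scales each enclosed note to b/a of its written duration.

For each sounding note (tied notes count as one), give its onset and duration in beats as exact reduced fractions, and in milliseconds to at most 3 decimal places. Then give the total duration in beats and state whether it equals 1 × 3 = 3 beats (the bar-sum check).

1) 0.0ms=0b +652.174ms=3/2b
2) 652.174ms=3/2b +652.174ms=3/2b
Σ=3b of 3 (138bpm 3/8) — PASS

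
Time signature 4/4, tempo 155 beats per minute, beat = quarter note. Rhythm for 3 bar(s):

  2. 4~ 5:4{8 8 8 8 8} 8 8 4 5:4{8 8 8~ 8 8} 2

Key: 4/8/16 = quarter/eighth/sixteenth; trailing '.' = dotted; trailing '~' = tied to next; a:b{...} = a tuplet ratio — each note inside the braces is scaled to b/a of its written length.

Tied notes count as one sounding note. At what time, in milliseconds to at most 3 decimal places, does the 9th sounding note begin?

note 9 onset = 7b = 2709.677ms

1. 0.0ms @ 0 + 1161.29ms (3)
2. 1161.29ms @ 3 + 541.935ms (7/5)
3. 1703.226ms @ 22/5 + 154.839ms (2/5)
4. 1858.065ms @ 24/5 + 154.839ms (2/5)
5. 2012.903ms @ 26/5 + 154.839ms (2/5)
6. 2167.742ms @ 28/5 + 154.839ms (2/5)
7. 2322.581ms @ 6 + 193.548ms (1/2)
8. 2516.129ms @ 13/2 + 193.548ms (1/2)
9. 2709.677ms @ 7 + 387.097ms (1)
10. 3096.774ms @ 8 + 154.839ms (2/5)
11. 3251.613ms @ 42/5 + 154.839ms (2/5)
12. 3406.452ms @ 44/5 + 309.677ms (4/5)
13. 3716.129ms @ 48/5 + 154.839ms (2/5)
14. 3870.968ms @ 10 + 774.194ms (2)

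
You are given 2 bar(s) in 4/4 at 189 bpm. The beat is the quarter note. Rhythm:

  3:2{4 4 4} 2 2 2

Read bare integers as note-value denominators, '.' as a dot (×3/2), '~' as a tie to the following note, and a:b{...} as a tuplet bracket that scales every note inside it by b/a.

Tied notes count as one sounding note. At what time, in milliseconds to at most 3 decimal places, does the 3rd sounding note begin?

1. 0.0ms @ 0 + 211.64ms (2/3)
2. 211.64ms @ 2/3 + 211.64ms (2/3)
3. 423.28ms @ 4/3 + 211.64ms (2/3)
4. 634.921ms @ 2 + 634.921ms (2)
5. 1269.841ms @ 4 + 634.921ms (2)
6. 1904.762ms @ 6 + 634.921ms (2)

note 3 onset = 4/3b = 423.28ms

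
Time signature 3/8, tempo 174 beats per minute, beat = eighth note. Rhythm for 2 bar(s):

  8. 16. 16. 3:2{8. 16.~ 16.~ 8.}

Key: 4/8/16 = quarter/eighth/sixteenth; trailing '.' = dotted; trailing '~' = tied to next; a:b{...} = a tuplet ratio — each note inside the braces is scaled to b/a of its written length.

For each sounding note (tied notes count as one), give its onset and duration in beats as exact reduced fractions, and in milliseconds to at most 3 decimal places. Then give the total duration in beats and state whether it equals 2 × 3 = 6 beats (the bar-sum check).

1) 0.0ms=0b +517.241ms=3/2b
2) 517.241ms=3/2b +258.621ms=3/4b
3) 775.862ms=9/4b +258.621ms=3/4b
4) 1034.483ms=3b +344.828ms=1b
5) 1379.31ms=4b +689.655ms=2b
Σ=6b of 6 (174bpm 3/8) — PASS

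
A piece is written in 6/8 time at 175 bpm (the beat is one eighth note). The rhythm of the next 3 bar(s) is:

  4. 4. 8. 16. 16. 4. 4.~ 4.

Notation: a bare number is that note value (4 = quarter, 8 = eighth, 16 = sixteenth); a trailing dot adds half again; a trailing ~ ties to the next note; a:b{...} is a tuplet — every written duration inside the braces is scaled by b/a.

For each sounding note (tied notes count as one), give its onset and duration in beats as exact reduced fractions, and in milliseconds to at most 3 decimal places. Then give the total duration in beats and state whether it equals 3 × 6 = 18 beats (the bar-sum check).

1) 0.0ms=0b +1028.571ms=3b
2) 1028.571ms=3b +1028.571ms=3b
3) 2057.143ms=6b +514.286ms=3/2b
4) 2571.429ms=15/2b +257.143ms=3/4b
5) 2828.571ms=33/4b +257.143ms=3/4b
6) 3085.714ms=9b +1028.571ms=3b
7) 4114.286ms=12b +2057.143ms=6b
Σ=18b of 18 (175bpm 6/8) — PASS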